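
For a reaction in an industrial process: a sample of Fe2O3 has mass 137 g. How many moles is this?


M(Fe2O3) = 159.7 g/mol
n = mass/M = 137/159.7 = 0.8579 mol

0.8579 mol


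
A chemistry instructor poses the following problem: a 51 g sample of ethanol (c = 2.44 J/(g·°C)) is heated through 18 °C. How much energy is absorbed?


q = mcΔT = 51 × 2.44 × 18
= 2239.92 J

2239.92 J


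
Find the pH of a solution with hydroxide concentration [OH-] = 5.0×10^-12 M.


pOH = -log10([OH-]) = -log10(5.0×10^-12)
= 12 - log10(5.0) = 11.3
pH = 14 - pOH = 14 - 11.3 = 2.7

2.7


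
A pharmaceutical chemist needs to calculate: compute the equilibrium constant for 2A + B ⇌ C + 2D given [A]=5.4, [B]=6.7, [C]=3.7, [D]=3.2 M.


Kc = [C][D]^2/([A]^2[B])
= (3.7^1 × 3.2^2)/(5.4^2 × 6.7^1)
= 37.888/195.372
= 0.1939

0.1939


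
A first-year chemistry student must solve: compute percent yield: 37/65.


% yield = actual/theoretical × 100
= 37/65 × 100
= 56.92%

56.92%


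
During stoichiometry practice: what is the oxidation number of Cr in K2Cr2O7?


2(+1) + 2x + 7(-2) = 0, so x = +6
Oxidation number: +6

+6


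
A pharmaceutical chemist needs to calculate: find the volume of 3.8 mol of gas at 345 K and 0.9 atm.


PV = nRT  (R = 0.08206 L·atm/(mol·K))
V = nRT/P = 3.8×0.08206×345/0.9
= 119.534 L

119.534 L


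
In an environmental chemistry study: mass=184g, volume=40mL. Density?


ρ = mass/volume
= 184/40
= 4.6 g/mL

4.6 g/mL


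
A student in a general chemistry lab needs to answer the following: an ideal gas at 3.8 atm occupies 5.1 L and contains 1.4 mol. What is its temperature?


PV = nRT  (R = 0.08206 L·atm/(mol·K))
T = PV/(nR) = 3.8×5.1/(1.4×0.08206)
= 19.38/0.114884
= 168.69 K

168.69 K


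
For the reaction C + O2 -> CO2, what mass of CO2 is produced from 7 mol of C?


Mole ratio CO2:C = 1:1
n(CO2) = 7 × 1/1 = 7.000 mol
mass = 7.000 × 44.01 = 308.07 g

308.07 g


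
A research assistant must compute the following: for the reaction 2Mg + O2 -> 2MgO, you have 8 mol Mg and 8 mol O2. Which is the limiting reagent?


Mole ratio available / coefficient:
  Mg: 8/2 = 4.000
  O2: 8/1 = 8.000
Smaller ratio is limiting.

Mg


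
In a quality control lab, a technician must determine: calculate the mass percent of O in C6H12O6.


M(C6H12O6) = 6×12.01 + 12×1.008 + 6×16.0 = 180.156 g/mol
Mass of O = 6 × 16.0 = 96.00 g/mol
% O = 96.00/180.156 × 100 = 53.29%

53.29%


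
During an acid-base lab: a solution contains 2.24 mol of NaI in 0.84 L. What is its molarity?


M = n/V = 2.24/0.84 = 2.667 mol/L

2.667 M


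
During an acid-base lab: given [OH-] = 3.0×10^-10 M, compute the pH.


pOH = -log10([OH-]) = -log10(3.0×10^-10)
= 10 - log10(3.0) = 9.52
pH = 14 - pOH = 14 - 9.52 = 4.48

4.48


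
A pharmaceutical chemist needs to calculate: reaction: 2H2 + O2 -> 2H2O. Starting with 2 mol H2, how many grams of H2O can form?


Mole ratio H2O:H2 = 2:2
n(H2O) = 2 × 2/2 = 2.000 mol
mass = 2.000 × 18.02 = 36.04 g

36.04 g


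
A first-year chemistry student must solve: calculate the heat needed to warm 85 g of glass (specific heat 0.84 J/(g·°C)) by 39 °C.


q = mcΔT = 85 × 0.84 × 39
= 2784.60 J

2784.60 J


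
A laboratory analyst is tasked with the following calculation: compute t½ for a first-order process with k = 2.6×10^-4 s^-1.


t½ = ln2/k = 0.693147/(2.6×10^-4 s^-1)
= 2666 s

2666 s


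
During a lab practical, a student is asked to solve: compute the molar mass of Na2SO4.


M(Na2SO4) = 2×22.99 + 1×32.07 + 4×16.0
= 45.98 + 32.07 + 64.0
= 142.05 g/mol

142.05 g/mol


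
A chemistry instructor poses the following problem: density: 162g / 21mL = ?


ρ = mass/volume
= 162/21
= 7.714 g/mL

7.714 g/mL


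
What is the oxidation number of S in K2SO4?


2(+1) + x + 4(-2) = 0, so x = +6
Oxidation number: +6

+6


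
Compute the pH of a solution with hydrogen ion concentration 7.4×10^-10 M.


pH = -log10([H+]) = -log10(7.4×10^-10)
= 10 - log10(7.4)
= 10 - 0.87
= 9.13

9.13


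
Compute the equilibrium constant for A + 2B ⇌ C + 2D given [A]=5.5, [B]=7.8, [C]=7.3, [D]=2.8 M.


Kc = [C][D]^2/([A][B]^2)
= (7.3^1 × 2.8^2)/(5.5^1 × 7.8^2)
= 57.232/334.62
= 0.1710

0.1710


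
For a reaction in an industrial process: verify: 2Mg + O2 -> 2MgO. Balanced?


Equation: 2Mg + O2 -> 2MgO
Check atoms: Mg: 2=2, O: 2=2
Balanced

Yes, balanced


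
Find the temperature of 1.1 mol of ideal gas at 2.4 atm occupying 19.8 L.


PV = nRT  (R = 0.08206 L·atm/(mol·K))
T = PV/(nR) = 2.4×19.8/(1.1×0.08206)
= 47.52/0.090266
= 526.44 K

526.44 K


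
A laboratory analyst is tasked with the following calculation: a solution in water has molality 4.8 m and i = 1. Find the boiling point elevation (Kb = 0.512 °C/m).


ΔTb = Kb × m × i
= 0.512 × 4.8 × 1
= 2.4576 °C

2.4576 °C


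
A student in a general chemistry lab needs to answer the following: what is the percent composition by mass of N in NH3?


M(NH3) = 1×14.01 + 3×1.008 = 17.034 g/mol
Mass of N = 1 × 14.01 = 14.01 g/mol
% N = 14.01/17.034 × 100 = 82.25%

82.25%


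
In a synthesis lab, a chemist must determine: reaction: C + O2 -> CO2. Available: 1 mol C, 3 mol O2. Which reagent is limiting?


Mole ratio available / coefficient:
  C: 1/1 = 1.000
  O2: 3/1 = 3.000
Smaller ratio is limiting.

C


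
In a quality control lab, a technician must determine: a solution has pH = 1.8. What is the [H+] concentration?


[H+] = 10^(-pH) = 10^(-1.8)
= 1.58×10^-2 M

1.58×10^-2 M


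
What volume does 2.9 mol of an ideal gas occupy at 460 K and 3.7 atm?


PV = nRT  (R = 0.08206 L·atm/(mol·K))
V = nRT/P = 2.9×0.08206×460/3.7
= 29.586 L

29.586 L


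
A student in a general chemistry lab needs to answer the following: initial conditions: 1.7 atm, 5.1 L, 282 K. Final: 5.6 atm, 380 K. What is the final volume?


P1V1/T1 = P2V2/T2
V2 = P1V1T2/(T1P2)
= 1.7×5.1×380/(282×5.6)
= 2.086 L

2.086 L


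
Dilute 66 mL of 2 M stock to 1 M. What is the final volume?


C1V1 = C2V2
2 × 66 = 1 × V2
V2 = 132/1 = 132.0 mL

132.0 mL


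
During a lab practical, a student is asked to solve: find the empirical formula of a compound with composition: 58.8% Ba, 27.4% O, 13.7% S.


Assume 100 g sample. Moles of each element:
  Ba: 58.8/137.33 = 0.428 mol
  O: 27.4/16.0 = 1.712 mol
  S: 13.7/32.07 = 0.427 mol
Divide by smallest (0.427):
  Ba: 0.428/0.427 = 1.0
  O: 1.712/0.427 = 4.01
  S: 0.427/0.427 = 1.0
Empirical formula: BaSO4

BaSO4


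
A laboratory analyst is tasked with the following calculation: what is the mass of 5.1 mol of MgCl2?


M(MgCl2) = 95.21 g/mol
mass = n × M = 5.1 × 95.21 = 485.57 g

485.57 g


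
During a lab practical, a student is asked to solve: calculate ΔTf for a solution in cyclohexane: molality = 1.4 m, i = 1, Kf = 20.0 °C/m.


ΔTf = Kf × m × i
= 20.0 × 1.4 × 1
= 28.0 °C

28.0 °C


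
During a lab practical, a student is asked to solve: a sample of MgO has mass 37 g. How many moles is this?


M(MgO) = 40.31 g/mol
n = mass/M = 37/40.31 = 0.9179 mol

0.9179 mol


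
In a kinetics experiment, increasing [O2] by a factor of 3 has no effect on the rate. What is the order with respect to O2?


rate ∝ [O2]^n
rate ∝ [O2]^0
Order in O2: 0

0


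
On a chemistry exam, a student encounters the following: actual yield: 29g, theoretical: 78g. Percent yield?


% yield = actual/theoretical × 100
= 29/78 × 100
= 37.18%

37.18%


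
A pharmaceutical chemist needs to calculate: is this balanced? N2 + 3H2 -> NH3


Equation: N2 + 3H2 -> NH3
Check atoms: H: 6≠3, N: 2≠1
Not balanced

No, not balanced


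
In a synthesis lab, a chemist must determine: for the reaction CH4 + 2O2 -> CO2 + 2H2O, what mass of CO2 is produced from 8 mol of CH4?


Mole ratio CO2:CH4 = 1:1
n(CO2) = 8 × 1/1 = 8.000 mol
mass = 8.000 × 44.01 = 352.08 g

352.08 g


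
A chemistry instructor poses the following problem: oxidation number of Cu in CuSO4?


Sulfate is -2, so Cu = +2
Oxidation number: +2

+2


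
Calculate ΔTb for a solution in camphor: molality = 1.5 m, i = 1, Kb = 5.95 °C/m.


ΔTb = Kb × m × i
= 5.95 × 1.5 × 1
= 8.925 °C

8.925 °C


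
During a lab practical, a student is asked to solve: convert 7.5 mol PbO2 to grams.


M(PbO2) = 239.2 g/mol
mass = n × M = 7.5 × 239.2 = 1794.00 g

1794.00 g


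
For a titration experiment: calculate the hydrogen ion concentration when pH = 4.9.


[H+] = 10^(-pH) = 10^(-4.9)
= 1.26×10^-5 M

1.26×10^-5 M


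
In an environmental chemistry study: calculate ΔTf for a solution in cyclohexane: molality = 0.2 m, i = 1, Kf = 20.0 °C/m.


ΔTf = Kf × m × i
= 20.0 × 0.2 × 1
= 4.0 °C

4.0 °C


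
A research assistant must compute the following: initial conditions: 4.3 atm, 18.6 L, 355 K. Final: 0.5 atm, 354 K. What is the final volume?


P1V1/T1 = P2V2/T2
V2 = P1V1T2/(T1P2)
= 4.3×18.6×354/(355×0.5)
= 159.509 L

159.509 L


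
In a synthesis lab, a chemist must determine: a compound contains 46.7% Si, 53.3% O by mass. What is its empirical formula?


Assume 100 g sample. Moles of each element:
  Si: 46.7/28.09 = 1.663 mol
  O: 53.3/16.0 = 3.331 mol
Divide by smallest (1.663):
  Si: 1.663/1.663 = 1.0
  O: 3.331/1.663 = 2.0
Empirical formula: SiO2

SiO2


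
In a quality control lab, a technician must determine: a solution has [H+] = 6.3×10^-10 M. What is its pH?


pH = -log10([H+]) = -log10(6.3×10^-10)
= 10 - log10(6.3)
= 10 - 0.8
= 9.2

9.2


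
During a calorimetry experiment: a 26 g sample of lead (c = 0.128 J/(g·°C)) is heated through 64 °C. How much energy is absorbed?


q = mcΔT = 26 × 0.128 × 64
= 212.99 J

212.99 J


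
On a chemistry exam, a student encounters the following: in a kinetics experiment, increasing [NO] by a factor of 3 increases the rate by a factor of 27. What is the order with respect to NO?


rate ∝ [NO]^n
3^n = 27 → n = 3
Order in NO: 3

3


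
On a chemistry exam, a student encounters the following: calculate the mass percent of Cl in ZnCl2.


M(ZnCl2) = 1×65.38 + 2×35.45 = 136.28 g/mol
Mass of Cl = 2 × 35.45 = 70.90 g/mol
% Cl = 70.90/136.28 × 100 = 52.03%

52.03%


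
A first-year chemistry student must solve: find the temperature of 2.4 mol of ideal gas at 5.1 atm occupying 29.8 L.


PV = nRT  (R = 0.08206 L·atm/(mol·K))
T = PV/(nR) = 5.1×29.8/(2.4×0.08206)
= 151.98/0.196944
= 771.69 K

771.69 K


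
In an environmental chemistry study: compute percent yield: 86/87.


% yield = actual/theoretical × 100
= 86/87 × 100
= 98.85%

98.85%


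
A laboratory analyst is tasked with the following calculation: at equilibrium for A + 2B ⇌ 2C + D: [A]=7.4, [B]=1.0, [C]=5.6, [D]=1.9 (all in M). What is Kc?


Kc = [C]^2[D]/([A][B]^2)
= (5.6^2 × 1.9^1)/(7.4^1 × 1.0^2)
= 59.584/7.4
= 8.052

8.052


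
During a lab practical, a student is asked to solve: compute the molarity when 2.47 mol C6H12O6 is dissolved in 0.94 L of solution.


M = n/V = 2.47/0.94 = 2.628 mol/L

2.628 M


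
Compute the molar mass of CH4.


M(CH4) = 1×12.01 + 4×1.008
= 12.01 + 4.03
= 16.04 g/mol

16.04 g/mol


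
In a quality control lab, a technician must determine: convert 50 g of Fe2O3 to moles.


M(Fe2O3) = 159.7 g/mol
n = mass/M = 50/159.7 = 0.3131 mol

0.3131 mol


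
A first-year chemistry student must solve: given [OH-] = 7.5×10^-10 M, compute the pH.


pOH = -log10([OH-]) = -log10(7.5×10^-10)
= 10 - log10(7.5) = 9.12
pH = 14 - pOH = 14 - 9.12 = 4.88

4.88


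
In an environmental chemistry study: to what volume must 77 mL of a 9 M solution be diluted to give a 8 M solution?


C1V1 = C2V2
9 × 77 = 8 × V2
V2 = 693/8 = 86.62 mL

86.62 mL


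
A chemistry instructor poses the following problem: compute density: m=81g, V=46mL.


ρ = mass/volume
= 81/46
= 1.761 g/mL

1.761 g/mL


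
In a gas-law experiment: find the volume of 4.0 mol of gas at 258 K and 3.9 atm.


PV = nRT  (R = 0.08206 L·atm/(mol·K))
V = nRT/P = 4.0×0.08206×258/3.9
= 21.714 L

21.714 L


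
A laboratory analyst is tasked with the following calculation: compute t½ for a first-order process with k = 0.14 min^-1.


t½ = ln2/k = 0.693147/(0.14 min^-1)
= 4.951 min

4.951 min


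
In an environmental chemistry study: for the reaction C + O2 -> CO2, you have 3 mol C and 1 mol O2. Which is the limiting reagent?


Mole ratio available / coefficient:
  C: 3/1 = 3.000
  O2: 1/1 = 1.000
Smaller ratio is limiting.

O2


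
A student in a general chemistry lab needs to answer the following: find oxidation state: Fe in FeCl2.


x + 2(-1) = 0, so x = +2
Oxidation number: +2

+2


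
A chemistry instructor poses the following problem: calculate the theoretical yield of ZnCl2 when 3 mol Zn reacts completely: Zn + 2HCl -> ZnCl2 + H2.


Mole ratio ZnCl2:Zn = 1:1
n(ZnCl2) = 3 × 1/1 = 3.000 mol
mass = 3.000 × 136.28 = 408.84 g

408.84 g


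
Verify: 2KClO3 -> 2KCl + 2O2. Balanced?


Equation: 2KClO3 -> 2KCl + 2O2
Check atoms: Cl: 2=2, K: 2=2, O: 6≠4
Not balanced

No, not balanced


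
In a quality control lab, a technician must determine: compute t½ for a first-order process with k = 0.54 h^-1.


t½ = ln2/k = 0.693147/(0.54 h^-1)
= 1.284 h

1.284 h


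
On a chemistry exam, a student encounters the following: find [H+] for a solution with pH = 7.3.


[H+] = 10^(-pH) = 10^(-7.3)
= 5.01×10^-8 M

5.01×10^-8 M


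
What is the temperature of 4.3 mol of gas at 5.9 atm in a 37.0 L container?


PV = nRT  (R = 0.08206 L·atm/(mol·K))
T = PV/(nR) = 5.9×37.0/(4.3×0.08206)
= 218.30/0.352858
= 618.66 K

618.66 K


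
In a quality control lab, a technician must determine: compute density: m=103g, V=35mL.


ρ = mass/volume
= 103/35
= 2.943 g/mL

2.943 g/mL


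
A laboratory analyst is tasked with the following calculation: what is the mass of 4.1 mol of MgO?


M(MgO) = 40.31 g/mol
mass = n × M = 4.1 × 40.31 = 165.27 g

165.27 g


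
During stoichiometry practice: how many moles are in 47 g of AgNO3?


M(AgNO3) = 169.88 g/mol
n = mass/M = 47/169.88 = 0.2767 mol

0.2767 mol


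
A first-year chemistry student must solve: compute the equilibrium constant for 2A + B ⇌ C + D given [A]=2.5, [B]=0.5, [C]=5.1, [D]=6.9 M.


Kc = [C][D]/([A]^2[B])
= (5.1^1 × 6.9^1)/(2.5^2 × 0.5^1)
= 35.19/3.125
= 11.26

11.26


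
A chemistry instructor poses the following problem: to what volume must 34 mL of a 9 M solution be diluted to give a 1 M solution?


C1V1 = C2V2
9 × 34 = 1 × V2
V2 = 306/1 = 306.0 mL

306.0 mL


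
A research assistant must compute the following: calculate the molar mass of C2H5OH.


M(C2H5OH) = 2×12.01 + 6×1.008 + 1×16.0
= 24.02 + 6.05 + 16.0
= 46.07 g/mol

46.07 g/mol


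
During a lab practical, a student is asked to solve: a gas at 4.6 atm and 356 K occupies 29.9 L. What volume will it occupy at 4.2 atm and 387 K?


P1V1/T1 = P2V2/T2
V2 = P1V1T2/(T1P2)
= 4.6×29.9×387/(356×4.2)
= 35.599 L

35.599 L


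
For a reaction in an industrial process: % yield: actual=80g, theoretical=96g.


% yield = actual/theoretical × 100
= 80/96 × 100
= 83.33%

83.33%


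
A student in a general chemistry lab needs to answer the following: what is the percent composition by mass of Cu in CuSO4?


M(CuSO4) = 1×63.55 + 1×32.07 + 4×16.0 = 159.62 g/mol
Mass of Cu = 1 × 63.55 = 63.55 g/mol
% Cu = 63.55/159.62 × 100 = 39.81%

39.81%


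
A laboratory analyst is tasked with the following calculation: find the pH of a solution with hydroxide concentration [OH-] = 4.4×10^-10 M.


pOH = -log10([OH-]) = -log10(4.4×10^-10)
= 10 - log10(4.4) = 9.36
pH = 14 - pOH = 14 - 9.36 = 4.64

4.64


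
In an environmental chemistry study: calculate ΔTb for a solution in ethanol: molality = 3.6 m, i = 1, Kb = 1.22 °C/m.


ΔTb = Kb × m × i
= 1.22 × 3.6 × 1
= 4.392 °C

4.392 °C


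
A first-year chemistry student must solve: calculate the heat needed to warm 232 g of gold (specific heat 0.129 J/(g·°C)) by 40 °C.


q = mcΔT = 232 × 0.129 × 40
= 1197.12 J

1197.12 J


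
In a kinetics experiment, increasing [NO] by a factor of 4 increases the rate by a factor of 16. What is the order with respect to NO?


rate ∝ [NO]^n
4^n = 16 → n = 2
Order in NO: 2

2


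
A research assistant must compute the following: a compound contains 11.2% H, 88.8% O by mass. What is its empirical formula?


Assume 100 g sample. Moles of each element:
  H: 11.2/1.008 = 11.111 mol
  O: 88.8/16.0 = 5.55 mol
Divide by smallest (5.55):
  H: 11.111/5.55 = 2.0
  O: 5.55/5.55 = 1.0
Empirical formula: H2O

H2O


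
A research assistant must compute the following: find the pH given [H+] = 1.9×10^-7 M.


pH = -log10([H+]) = -log10(1.9×10^-7)
= 7 - log10(1.9)
= 7 - 0.28
= 6.72

6.72


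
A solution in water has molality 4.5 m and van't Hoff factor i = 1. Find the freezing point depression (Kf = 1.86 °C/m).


ΔTf = Kf × m × i
= 1.86 × 4.5 × 1
= 8.37 °C

8.37 °C


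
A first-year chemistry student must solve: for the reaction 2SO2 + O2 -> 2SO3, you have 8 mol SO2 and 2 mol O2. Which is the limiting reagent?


Mole ratio available / coefficient:
  SO2: 8/2 = 4.000
  O2: 2/1 = 2.000
Smaller ratio is limiting.

O2


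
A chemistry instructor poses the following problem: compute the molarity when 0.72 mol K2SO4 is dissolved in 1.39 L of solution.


M = n/V = 0.72/1.39 = 0.518 mol/L

0.518 M


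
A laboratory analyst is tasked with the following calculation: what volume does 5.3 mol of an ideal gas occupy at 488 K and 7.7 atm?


PV = nRT  (R = 0.08206 L·atm/(mol·K))
V = nRT/P = 5.3×0.08206×488/7.7
= 27.564 L

27.564 L


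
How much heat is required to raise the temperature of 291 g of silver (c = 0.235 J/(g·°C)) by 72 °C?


q = mcΔT = 291 × 0.235 × 72
= 4923.72 J

4923.72 J


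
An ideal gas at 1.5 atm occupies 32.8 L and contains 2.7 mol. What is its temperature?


PV = nRT  (R = 0.08206 L·atm/(mol·K))
T = PV/(nR) = 1.5×32.8/(2.7×0.08206)
= 49.20/0.221562
= 222.06 K

222.06 K


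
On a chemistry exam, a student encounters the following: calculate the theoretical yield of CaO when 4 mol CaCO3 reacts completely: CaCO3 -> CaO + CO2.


Mole ratio CaO:CaCO3 = 1:1
n(CaO) = 4 × 1/1 = 4.000 mol
mass = 4.000 × 56.08 = 224.32 g

224.32 g


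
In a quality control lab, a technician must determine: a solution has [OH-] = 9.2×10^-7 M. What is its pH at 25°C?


pOH = -log10([OH-]) = -log10(9.2×10^-7)
= 7 - log10(9.2) = 6.04
pH = 14 - pOH = 14 - 6.04 = 7.96

7.96


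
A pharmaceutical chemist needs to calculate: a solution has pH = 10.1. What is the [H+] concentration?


[H+] = 10^(-pH) = 10^(-10.1)
= 7.94×10^-11 M

7.94×10^-11 M


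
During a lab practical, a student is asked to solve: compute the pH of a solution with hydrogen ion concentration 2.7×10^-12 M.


pH = -log10([H+]) = -log10(2.7×10^-12)
= 12 - log10(2.7)
= 12 - 0.43
= 11.57

11.57


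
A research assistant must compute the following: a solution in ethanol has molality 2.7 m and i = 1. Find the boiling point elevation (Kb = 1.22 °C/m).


ΔTb = Kb × m × i
= 1.22 × 2.7 × 1
= 3.294 °C

3.294 °C


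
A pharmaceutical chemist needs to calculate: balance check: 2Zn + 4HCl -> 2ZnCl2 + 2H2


Equation: 2Zn + 4HCl -> 2ZnCl2 + 2H2
Check atoms: Cl: 4=4, H: 4=4, Zn: 2=2
Balanced

Yes, balanced


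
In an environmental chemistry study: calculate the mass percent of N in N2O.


M(N2O) = 2×14.01 + 1×16.0 = 44.02 g/mol
Mass of N = 2 × 14.01 = 28.02 g/mol
% N = 28.02/44.02 × 100 = 63.65%

63.65%


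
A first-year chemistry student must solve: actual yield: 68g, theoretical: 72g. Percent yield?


% yield = actual/theoretical × 100
= 68/72 × 100
= 94.44%

94.44%


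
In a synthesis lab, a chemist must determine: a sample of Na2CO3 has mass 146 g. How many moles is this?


M(Na2CO3) = 105.99 g/mol
n = mass/M = 146/105.99 = 1.3775 mol

1.3775 mol


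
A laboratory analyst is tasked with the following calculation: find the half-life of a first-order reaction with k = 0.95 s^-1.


t½ = ln2/k = 0.693147/(0.95 s^-1)
= 0.7296 s

0.7296 s


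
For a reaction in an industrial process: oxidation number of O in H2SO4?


O is usually -2
Oxidation number: -2

-2


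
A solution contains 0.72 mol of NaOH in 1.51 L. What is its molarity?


M = n/V = 0.72/1.51 = 0.477 mol/L

0.477 M


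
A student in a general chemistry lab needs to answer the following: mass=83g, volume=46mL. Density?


ρ = mass/volume
= 83/46
= 1.804 g/mL

1.804 g/mL


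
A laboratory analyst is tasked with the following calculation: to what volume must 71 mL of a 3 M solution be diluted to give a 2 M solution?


C1V1 = C2V2
3 × 71 = 2 × V2
V2 = 213/2 = 106.5 mL

106.5 mL


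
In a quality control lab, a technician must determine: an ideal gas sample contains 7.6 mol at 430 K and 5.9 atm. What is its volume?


PV = nRT  (R = 0.08206 L·atm/(mol·K))
V = nRT/P = 7.6×0.08206×430/5.9
= 45.453 L

45.453 L


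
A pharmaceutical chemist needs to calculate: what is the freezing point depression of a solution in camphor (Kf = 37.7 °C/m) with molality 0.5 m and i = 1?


ΔTf = Kf × m × i
= 37.7 × 0.5 × 1
= 18.85 °C

18.85 °C


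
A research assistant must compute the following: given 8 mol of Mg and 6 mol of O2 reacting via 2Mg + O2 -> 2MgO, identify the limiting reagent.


Mole ratio available / coefficient:
  Mg: 8/2 = 4.000
  O2: 6/1 = 6.000
Smaller ratio is limiting.

Mg


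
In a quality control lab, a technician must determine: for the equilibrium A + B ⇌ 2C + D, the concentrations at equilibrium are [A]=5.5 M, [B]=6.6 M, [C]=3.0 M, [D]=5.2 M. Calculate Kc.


Kc = [C]^2[D]/([A][B])
= (3.0^2 × 5.2^1)/(5.5^1 × 6.6^1)
= 46.8/36.3
= 1.289

1.289


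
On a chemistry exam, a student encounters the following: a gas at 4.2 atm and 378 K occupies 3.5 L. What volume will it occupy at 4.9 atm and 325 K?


P1V1/T1 = P2V2/T2
V2 = P1V1T2/(T1P2)
= 4.2×3.5×325/(378×4.9)
= 2.579 L

2.579 L


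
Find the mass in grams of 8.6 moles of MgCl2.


M(MgCl2) = 95.21 g/mol
mass = n × M = 8.6 × 95.21 = 818.81 g

818.81 g


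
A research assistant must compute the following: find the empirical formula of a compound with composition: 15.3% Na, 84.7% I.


Assume 100 g sample. Moles of each element:
  Na: 15.3/22.99 = 0.666 mol
  I: 84.7/126.9 = 0.667 mol
Divide by smallest (0.666):
  Na: 0.666/0.666 = 1.0
  I: 0.667/0.666 = 1.0
Empirical formula: NaI

NaI


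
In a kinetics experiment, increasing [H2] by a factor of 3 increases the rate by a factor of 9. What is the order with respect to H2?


rate ∝ [H2]^n
3^n = 9 → n = 2
Order in H2: 2

2


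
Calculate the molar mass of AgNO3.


M(AgNO3) = 1×107.87 + 1×14.01 + 3×16.0
= 107.87 + 14.01 + 48.0
= 169.88 g/mol

169.88 g/mol


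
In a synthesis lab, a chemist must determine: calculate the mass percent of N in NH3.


M(NH3) = 1×14.01 + 3×1.008 = 17.034 g/mol
Mass of N = 1 × 14.01 = 14.01 g/mol
% N = 14.01/17.034 × 100 = 82.25%

82.25%


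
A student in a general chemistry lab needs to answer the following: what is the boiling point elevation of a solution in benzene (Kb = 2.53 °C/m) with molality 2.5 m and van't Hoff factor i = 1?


ΔTb = Kb × m × i
= 2.53 × 2.5 × 1
= 6.325 °C

6.325 °C


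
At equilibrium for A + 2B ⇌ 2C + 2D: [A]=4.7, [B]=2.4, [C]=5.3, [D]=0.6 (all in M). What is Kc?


Kc = [C]^2[D]^2/([A][B]^2)
= (5.3^2 × 0.6^2)/(4.7^1 × 2.4^2)
= 10.1124/27.072
= 0.3735

0.3735


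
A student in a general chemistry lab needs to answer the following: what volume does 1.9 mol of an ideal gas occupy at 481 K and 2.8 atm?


PV = nRT  (R = 0.08206 L·atm/(mol·K))
V = nRT/P = 1.9×0.08206×481/2.8
= 26.784 L

26.784 L


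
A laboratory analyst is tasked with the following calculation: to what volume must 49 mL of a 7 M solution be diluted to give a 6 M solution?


C1V1 = C2V2
7 × 49 = 6 × V2
V2 = 343/6 = 57.17 mL

57.17 mL


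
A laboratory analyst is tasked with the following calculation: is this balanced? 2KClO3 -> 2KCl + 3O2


Equation: 2KClO3 -> 2KCl + 3O2
Check atoms: Cl: 2=2, K: 2=2, O: 6=6
Balanced

Yes, balanced


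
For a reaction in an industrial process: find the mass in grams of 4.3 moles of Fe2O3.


M(Fe2O3) = 159.7 g/mol
mass = n × M = 4.3 × 159.7 = 686.71 g

686.71 g


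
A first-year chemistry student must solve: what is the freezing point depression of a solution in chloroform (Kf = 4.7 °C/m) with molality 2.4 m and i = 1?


ΔTf = Kf × m × i
= 4.7 × 2.4 × 1
= 11.28 °C

11.28 °C


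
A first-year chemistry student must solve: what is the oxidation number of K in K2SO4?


Group 1 metal: +1
Oxidation number: +1

+1


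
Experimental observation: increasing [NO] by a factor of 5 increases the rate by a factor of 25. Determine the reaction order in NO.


rate ∝ [NO]^n
5^n = 25 → n = 2
Order in NO: 2

2


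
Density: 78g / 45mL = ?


ρ = mass/volume
= 78/45
= 1.733 g/mL

1.733 g/mL


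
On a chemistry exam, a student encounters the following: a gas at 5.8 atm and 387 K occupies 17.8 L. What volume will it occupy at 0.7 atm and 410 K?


P1V1/T1 = P2V2/T2
V2 = P1V1T2/(T1P2)
= 5.8×17.8×410/(387×0.7)
= 156.251 L

156.251 L


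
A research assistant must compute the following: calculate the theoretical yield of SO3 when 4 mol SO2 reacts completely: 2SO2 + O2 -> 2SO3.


Mole ratio SO3:SO2 = 2:2
n(SO3) = 4 × 2/2 = 4.000 mol
mass = 4.000 × 80.07 = 320.28 g

320.28 g


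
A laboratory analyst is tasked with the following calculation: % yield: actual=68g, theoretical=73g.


% yield = actual/theoretical × 100
= 68/73 × 100
= 93.15%

93.15%


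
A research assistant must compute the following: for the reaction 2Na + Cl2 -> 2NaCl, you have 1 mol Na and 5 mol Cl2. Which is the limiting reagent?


Mole ratio available / coefficient:
  Na: 1/2 = 0.500
  Cl2: 5/1 = 5.000
Smaller ratio is limiting.

Na


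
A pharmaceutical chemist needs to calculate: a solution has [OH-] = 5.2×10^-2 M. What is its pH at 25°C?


pOH = -log10([OH-]) = -log10(5.2×10^-2)
= 2 - log10(5.2) = 1.28
pH = 14 - pOH = 14 - 1.28 = 12.72

12.72


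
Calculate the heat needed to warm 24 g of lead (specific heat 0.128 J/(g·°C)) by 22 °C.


q = mcΔT = 24 × 0.128 × 22
= 67.58 J

67.58 J


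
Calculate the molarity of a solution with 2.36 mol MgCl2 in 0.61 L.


M = n/V = 2.36/0.61 = 3.869 mol/L

3.869 M


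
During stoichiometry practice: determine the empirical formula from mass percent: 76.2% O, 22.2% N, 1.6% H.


Assume 100 g sample. Moles of each element:
  O: 76.2/16.0 = 4.763 mol
  N: 22.2/14.01 = 1.585 mol
  H: 1.6/1.008 = 1.587 mol
Divide by smallest (1.585):
  O: 4.763/1.585 = 3.01
  N: 1.585/1.585 = 1.0
  H: 1.587/1.585 = 1.0
Empirical formula: HNO3

HNO3


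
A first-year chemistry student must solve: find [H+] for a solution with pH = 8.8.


[H+] = 10^(-pH) = 10^(-8.8)
= 1.58×10^-9 M

1.58×10^-9 M


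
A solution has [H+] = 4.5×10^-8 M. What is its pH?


pH = -log10([H+]) = -log10(4.5×10^-8)
= 8 - log10(4.5)
= 8 - 0.65
= 7.35

7.35


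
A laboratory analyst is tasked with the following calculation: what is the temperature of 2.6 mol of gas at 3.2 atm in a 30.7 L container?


PV = nRT  (R = 0.08206 L·atm/(mol·K))
T = PV/(nR) = 3.2×30.7/(2.6×0.08206)
= 98.24/0.213356
= 460.45 K

460.45 K


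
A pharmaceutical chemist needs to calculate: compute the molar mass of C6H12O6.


M(C6H12O6) = 6×12.01 + 12×1.008 + 6×16.0
= 72.06 + 12.1 + 96.0
= 180.16 g/mol

180.16 g/mol


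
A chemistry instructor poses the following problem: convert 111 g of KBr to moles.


M(KBr) = 119.0 g/mol
n = mass/M = 111/119.0 = 0.9328 mol

0.9328 mol


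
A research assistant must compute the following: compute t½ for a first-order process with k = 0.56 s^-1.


t½ = ln2/k = 0.693147/(0.56 s^-1)
= 1.238 s

1.238 s


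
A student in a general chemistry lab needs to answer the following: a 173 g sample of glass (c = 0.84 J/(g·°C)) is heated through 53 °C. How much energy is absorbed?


q = mcΔT = 173 × 0.84 × 53
= 7701.96 J

7701.96 J


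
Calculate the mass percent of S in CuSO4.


M(CuSO4) = 1×63.55 + 1×32.07 + 4×16.0 = 159.62 g/mol
Mass of S = 1 × 32.07 = 32.07 g/mol
% S = 32.07/159.62 × 100 = 20.09%

20.09%


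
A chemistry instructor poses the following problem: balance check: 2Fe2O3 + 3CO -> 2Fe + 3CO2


Equation: 2Fe2O3 + 3CO -> 2Fe + 3CO2
Check atoms: C: 3=3, Fe: 4≠2, O: 9≠6
Not balanced

No, not balanced


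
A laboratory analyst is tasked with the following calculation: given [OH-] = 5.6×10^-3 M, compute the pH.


pOH = -log10([OH-]) = -log10(5.6×10^-3)
= 3 - log10(5.6) = 2.25
pH = 14 - pOH = 14 - 2.25 = 11.75

11.75


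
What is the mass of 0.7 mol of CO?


M(CO) = 28.01 g/mol
mass = n × M = 0.7 × 28.01 = 19.61 g

19.61 g


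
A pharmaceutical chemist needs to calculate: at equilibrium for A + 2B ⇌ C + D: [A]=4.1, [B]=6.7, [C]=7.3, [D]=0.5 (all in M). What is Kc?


Kc = [C][D]/([A][B]^2)
= (7.3^1 × 0.5^1)/(4.1^1 × 6.7^2)
= 3.65/184.049
= 0.01983

0.01983


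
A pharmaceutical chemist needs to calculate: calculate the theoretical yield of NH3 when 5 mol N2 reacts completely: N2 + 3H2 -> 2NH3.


Mole ratio NH3:N2 = 2:1
n(NH3) = 5 × 2/1 = 10.000 mol
mass = 10.000 × 17.03 = 170.3 g

170.3 g


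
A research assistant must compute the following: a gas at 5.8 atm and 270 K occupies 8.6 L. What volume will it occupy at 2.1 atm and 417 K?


P1V1/T1 = P2V2/T2
V2 = P1V1T2/(T1P2)
= 5.8×8.6×417/(270×2.1)
= 36.684 L

36.684 L


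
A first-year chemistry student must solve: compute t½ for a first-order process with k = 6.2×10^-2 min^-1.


t½ = ln2/k = 0.693147/(6.2×10^-2 min^-1)
= 11.18 min

11.18 min


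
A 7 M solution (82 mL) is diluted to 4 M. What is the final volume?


C1V1 = C2V2
7 × 82 = 4 × V2
V2 = 574/4 = 143.5 mL

143.5 mL


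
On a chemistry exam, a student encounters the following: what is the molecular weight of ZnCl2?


M(ZnCl2) = 1×65.38 + 2×35.45
= 65.38 + 70.9
= 136.28 g/mol

136.28 g/mol


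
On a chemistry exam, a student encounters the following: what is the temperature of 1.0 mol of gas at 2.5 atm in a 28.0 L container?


PV = nRT  (R = 0.08206 L·atm/(mol·K))
T = PV/(nR) = 2.5×28.0/(1.0×0.08206)
= 70.00/0.082060
= 853.03 K

853.03 K


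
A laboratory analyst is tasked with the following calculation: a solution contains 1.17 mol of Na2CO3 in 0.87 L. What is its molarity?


M = n/V = 1.17/0.87 = 1.345 mol/L

1.345 M


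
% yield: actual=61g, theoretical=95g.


% yield = actual/theoretical × 100
= 61/95 × 100
= 64.21%

64.21%


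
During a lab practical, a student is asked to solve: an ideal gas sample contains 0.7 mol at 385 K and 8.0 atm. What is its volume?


PV = nRT  (R = 0.08206 L·atm/(mol·K))
V = nRT/P = 0.7×0.08206×385/8.0
= 2.764 L

2.764 L


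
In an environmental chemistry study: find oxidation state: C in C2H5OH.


2x + 6(+1) + (-2) = 0, so x = -2
Oxidation number: -2

-2


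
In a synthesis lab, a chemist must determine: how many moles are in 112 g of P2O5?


M(P2O5) = 141.94 g/mol
n = mass/M = 112/141.94 = 0.7891 mol

0.7891 mol


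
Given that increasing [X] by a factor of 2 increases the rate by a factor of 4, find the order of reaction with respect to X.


rate ∝ [X]^n
2^n = 4 → n = 2
Order in X: 2

2


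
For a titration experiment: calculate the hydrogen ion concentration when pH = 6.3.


[H+] = 10^(-pH) = 10^(-6.3)
= 5.01×10^-7 M

5.01×10^-7 M


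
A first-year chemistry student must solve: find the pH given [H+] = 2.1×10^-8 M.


pH = -log10([H+]) = -log10(2.1×10^-8)
= 8 - log10(2.1)
= 8 - 0.32
= 7.68

7.68


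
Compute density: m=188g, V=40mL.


ρ = mass/volume
= 188/40
= 4.7 g/mL

4.7 g/mL


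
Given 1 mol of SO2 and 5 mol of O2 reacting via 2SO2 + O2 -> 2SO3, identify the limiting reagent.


Mole ratio available / coefficient:
  SO2: 1/2 = 0.500
  O2: 5/1 = 5.000
Smaller ratio is limiting.

SO2


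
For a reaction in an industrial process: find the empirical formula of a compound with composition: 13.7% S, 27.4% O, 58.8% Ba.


Assume 100 g sample. Moles of each element:
  S: 13.7/32.07 = 0.427 mol
  O: 27.4/16.0 = 1.712 mol
  Ba: 58.8/137.33 = 0.428 mol
Divide by smallest (0.427):
  S: 0.427/0.427 = 1.0
  O: 1.712/0.427 = 4.01
  Ba: 0.428/0.427 = 1.0
Empirical formula: BaSO4

BaSO4


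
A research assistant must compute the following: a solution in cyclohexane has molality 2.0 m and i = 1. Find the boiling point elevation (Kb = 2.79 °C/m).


ΔTb = Kb × m × i
= 2.79 × 2.0 × 1
= 5.58 °C

5.58 °C


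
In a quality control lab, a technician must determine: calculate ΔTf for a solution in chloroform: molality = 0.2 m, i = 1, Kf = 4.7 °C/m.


ΔTf = Kf × m × i
= 4.7 × 0.2 × 1
= 0.94 °C

0.94 °C


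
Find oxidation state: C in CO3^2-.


x + 3(-2) = -2, so x = +4
Oxidation number: +4

+4


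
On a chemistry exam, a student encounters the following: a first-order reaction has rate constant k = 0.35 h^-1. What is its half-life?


t½ = ln2/k = 0.693147/(0.35 h^-1)
= 1.980 h

1.980 h


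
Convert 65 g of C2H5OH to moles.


M(C2H5OH) = 46.07 g/mol
n = mass/M = 65/46.07 = 1.4109 mol

1.4109 mol


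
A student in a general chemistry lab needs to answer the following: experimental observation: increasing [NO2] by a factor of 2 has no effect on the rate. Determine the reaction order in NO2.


rate ∝ [NO2]^n
rate ∝ [NO2]^0
Order in NO2: 0

0


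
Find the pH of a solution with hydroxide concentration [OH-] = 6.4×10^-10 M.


pOH = -log10([OH-]) = -log10(6.4×10^-10)
= 10 - log10(6.4) = 9.19
pH = 14 - pOH = 14 - 9.19 = 4.81

4.81


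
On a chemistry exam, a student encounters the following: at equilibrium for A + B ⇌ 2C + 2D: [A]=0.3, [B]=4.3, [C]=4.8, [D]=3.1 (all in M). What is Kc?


Kc = [C]^2[D]^2/([A][B])
= (4.8^2 × 3.1^2)/(0.3^1 × 4.3^1)
= 221.4144/1.29
= 171.6

171.6


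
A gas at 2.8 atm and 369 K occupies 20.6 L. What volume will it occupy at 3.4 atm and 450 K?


P1V1/T1 = P2V2/T2
V2 = P1V1T2/(T1P2)
= 2.8×20.6×450/(369×3.4)
= 20.689 L

20.689 L


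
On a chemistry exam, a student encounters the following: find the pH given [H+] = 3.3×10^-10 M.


pH = -log10([H+]) = -log10(3.3×10^-10)
= 10 - log10(3.3)
= 10 - 0.52
= 9.48

9.48


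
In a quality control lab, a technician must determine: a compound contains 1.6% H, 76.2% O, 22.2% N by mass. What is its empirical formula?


Assume 100 g sample. Moles of each element:
  H: 1.6/1.008 = 1.587 mol
  O: 76.2/16.0 = 4.763 mol
  N: 22.2/14.01 = 1.585 mol
Divide by smallest (1.585):
  H: 1.587/1.585 = 1.0
  O: 4.763/1.585 = 3.01
  N: 1.585/1.585 = 1.0
Empirical formula: HNO3

HNO3


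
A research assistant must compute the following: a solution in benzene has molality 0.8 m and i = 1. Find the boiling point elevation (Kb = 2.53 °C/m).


ΔTb = Kb × m × i
= 2.53 × 0.8 × 1
= 2.024 °C

2.024 °C


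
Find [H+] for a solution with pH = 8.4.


[H+] = 10^(-pH) = 10^(-8.4)
= 3.98×10^-9 M

3.98×10^-9 M


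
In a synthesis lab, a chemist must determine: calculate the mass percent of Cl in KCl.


M(KCl) = 1×39.1 + 1×35.45 = 74.55 g/mol
Mass of Cl = 1 × 35.45 = 35.45 g/mol
% Cl = 35.45/74.55 × 100 = 47.55%

47.55%


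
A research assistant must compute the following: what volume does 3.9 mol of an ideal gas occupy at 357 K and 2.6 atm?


PV = nRT  (R = 0.08206 L·atm/(mol·K))
V = nRT/P = 3.9×0.08206×357/2.6
= 43.943 L

43.943 L


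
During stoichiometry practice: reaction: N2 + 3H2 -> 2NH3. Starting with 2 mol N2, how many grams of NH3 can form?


Mole ratio NH3:N2 = 2:1
n(NH3) = 2 × 2/1 = 4.000 mol
mass = 4.000 × 17.03 = 68.12 g

68.12 g


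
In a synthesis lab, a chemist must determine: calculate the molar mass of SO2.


M(SO2) = 1×32.07 + 2×16.0
= 32.07 + 32.0
= 64.07 g/mol

64.07 g/mol


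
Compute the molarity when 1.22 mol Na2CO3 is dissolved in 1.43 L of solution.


M = n/V = 1.22/1.43 = 0.853 mol/L

0.853 M


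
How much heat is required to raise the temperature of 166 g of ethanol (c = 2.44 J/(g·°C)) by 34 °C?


q = mcΔT = 166 × 2.44 × 34
= 13771.36 J

13771.36 J


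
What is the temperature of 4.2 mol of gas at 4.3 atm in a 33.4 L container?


PV = nRT  (R = 0.08206 L·atm/(mol·K))
T = PV/(nR) = 4.3×33.4/(4.2×0.08206)
= 143.62/0.344652
= 416.71 K

416.71 K


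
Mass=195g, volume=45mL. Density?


ρ = mass/volume
= 195/45
= 4.333 g/mL

4.333 g/mL


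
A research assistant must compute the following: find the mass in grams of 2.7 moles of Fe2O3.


M(Fe2O3) = 159.7 g/mol
mass = n × M = 2.7 × 159.7 = 431.19 g

431.19 g


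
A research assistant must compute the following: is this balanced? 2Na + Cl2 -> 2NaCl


Equation: 2Na + Cl2 -> 2NaCl
Check atoms: Cl: 2=2, Na: 2=2
Balanced

Yes, balanced


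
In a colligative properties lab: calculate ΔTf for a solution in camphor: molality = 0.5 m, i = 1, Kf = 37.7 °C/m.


ΔTf = Kf × m × i
= 37.7 × 0.5 × 1
= 18.85 °C

18.85 °C


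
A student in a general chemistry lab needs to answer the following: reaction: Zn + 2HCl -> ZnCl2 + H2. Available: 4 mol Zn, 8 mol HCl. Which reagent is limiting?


Mole ratio available / coefficient:
  Zn: 4/1 = 4.000
  HCl: 8/2 = 4.000
Smaller ratio is limiting.

neither (stoichiometric); Zn and HCl are fully consumed


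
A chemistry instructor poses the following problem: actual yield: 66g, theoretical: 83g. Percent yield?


% yield = actual/theoretical × 100
= 66/83 × 100
= 79.52%

79.52%


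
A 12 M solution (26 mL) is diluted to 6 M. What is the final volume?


C1V1 = C2V2
12 × 26 = 6 × V2
V2 = 312/6 = 52.0 mL

52.0 mL


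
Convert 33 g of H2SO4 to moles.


M(H2SO4) = 98.09 g/mol
n = mass/M = 33/98.09 = 0.3364 mol

0.3364 mol


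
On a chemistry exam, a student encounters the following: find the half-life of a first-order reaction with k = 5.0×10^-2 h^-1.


t½ = ln2/k = 0.693147/(5.0×10^-2 h^-1)
= 13.86 h

13.86 h


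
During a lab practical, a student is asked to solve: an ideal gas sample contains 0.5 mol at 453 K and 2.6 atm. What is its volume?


PV = nRT  (R = 0.08206 L·atm/(mol·K))
V = nRT/P = 0.5×0.08206×453/2.6
= 7.149 L

7.149 L


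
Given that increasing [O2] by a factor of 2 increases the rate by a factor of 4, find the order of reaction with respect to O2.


rate ∝ [O2]^n
2^n = 4 → n = 2
Order in O2: 2

2


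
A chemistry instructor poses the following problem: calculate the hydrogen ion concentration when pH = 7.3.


[H+] = 10^(-pH) = 10^(-7.3)
= 5.01×10^-8 M

5.01×10^-8 M


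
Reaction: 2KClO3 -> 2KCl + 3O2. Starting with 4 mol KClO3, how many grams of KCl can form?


Mole ratio KCl:KClO3 = 2:2
n(KCl) = 4 × 2/2 = 4.000 mol
mass = 4.000 × 74.55 = 298.2 g

298.2 g


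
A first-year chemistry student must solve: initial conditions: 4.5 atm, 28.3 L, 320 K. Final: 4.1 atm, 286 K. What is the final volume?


P1V1/T1 = P2V2/T2
V2 = P1V1T2/(T1P2)
= 4.5×28.3×286/(320×4.1)
= 27.761 L

27.761 L


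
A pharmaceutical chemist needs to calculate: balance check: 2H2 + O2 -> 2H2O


Equation: 2H2 + O2 -> 2H2O
Check atoms: H: 4=4, O: 2=2
Balanced

Yes, balanced
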